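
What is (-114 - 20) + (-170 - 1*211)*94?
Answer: -35948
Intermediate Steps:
(-114 - 20) + (-170 - 1*211)*94 = -134 + (-170 - 211)*94 = -134 - 381*94 = -134 - 35814 = -35948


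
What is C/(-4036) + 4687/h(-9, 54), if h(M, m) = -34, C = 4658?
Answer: -2384388/17153 ≈ -139.01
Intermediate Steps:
C/(-4036) + 4687/h(-9, 54) = 4658/(-4036) + 4687/(-34) = 4658*(-1/4036) + 4687*(-1/34) = -2329/2018 - 4687/34 = -2384388/17153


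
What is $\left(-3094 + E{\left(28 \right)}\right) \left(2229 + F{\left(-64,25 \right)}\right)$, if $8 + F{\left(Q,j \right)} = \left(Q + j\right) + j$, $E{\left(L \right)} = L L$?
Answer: $-5098170$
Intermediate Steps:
$E{\left(L \right)} = L^{2}$
$F{\left(Q,j \right)} = -8 + Q + 2 j$ ($F{\left(Q,j \right)} = -8 + \left(\left(Q + j\right) + j\right) = -8 + \left(Q + 2 j\right) = -8 + Q + 2 j$)
$\left(-3094 + E{\left(28 \right)}\right) \left(2229 + F{\left(-64,25 \right)}\right) = \left(-3094 + 28^{2}\right) \left(2229 - 22\right) = \left(-3094 + 784\right) \left(2229 - 22\right) = - 2310 \left(2229 - 22\right) = \left(-2310\right) 2207 = -5098170$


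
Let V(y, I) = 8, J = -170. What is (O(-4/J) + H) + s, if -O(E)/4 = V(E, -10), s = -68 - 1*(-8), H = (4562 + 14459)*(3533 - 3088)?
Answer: 8464253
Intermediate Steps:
H = 8464345 (H = 19021*445 = 8464345)
s = -60 (s = -68 + 8 = -60)
O(E) = -32 (O(E) = -4*8 = -32)
(O(-4/J) + H) + s = (-32 + 8464345) - 60 = 8464313 - 60 = 8464253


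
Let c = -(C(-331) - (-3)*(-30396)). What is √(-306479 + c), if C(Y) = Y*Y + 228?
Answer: 6*I*√9030 ≈ 570.16*I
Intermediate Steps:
C(Y) = 228 + Y² (C(Y) = Y² + 228 = 228 + Y²)
c = -18601 (c = -((228 + (-331)²) - (-3)*(-30396)) = -((228 + 109561) - 1*91188) = -(109789 - 91188) = -1*18601 = -18601)
√(-306479 + c) = √(-306479 - 18601) = √(-325080) = 6*I*√9030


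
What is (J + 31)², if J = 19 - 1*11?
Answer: 1521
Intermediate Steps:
J = 8 (J = 19 - 11 = 8)
(J + 31)² = (8 + 31)² = 39² = 1521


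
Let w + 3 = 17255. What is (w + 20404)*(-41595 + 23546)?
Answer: -679653144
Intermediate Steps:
w = 17252 (w = -3 + 17255 = 17252)
(w + 20404)*(-41595 + 23546) = (17252 + 20404)*(-41595 + 23546) = 37656*(-18049) = -679653144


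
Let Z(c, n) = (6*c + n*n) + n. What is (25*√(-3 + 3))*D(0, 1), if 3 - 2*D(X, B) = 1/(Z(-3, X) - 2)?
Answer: 0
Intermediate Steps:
Z(c, n) = n + n² + 6*c (Z(c, n) = (6*c + n²) + n = (n² + 6*c) + n = n + n² + 6*c)
D(X, B) = 3/2 - 1/(2*(-20 + X + X²)) (D(X, B) = 3/2 - 1/(2*((X + X² + 6*(-3)) - 2)) = 3/2 - 1/(2*((X + X² - 18) - 2)) = 3/2 - 1/(2*((-18 + X + X²) - 2)) = 3/2 - 1/(2*(-20 + X + X²)))
(25*√(-3 + 3))*D(0, 1) = (25*√(-3 + 3))*((-61 + 3*0 + 3*0²)/(2*(-20 + 0 + 0²))) = (25*√0)*((-61 + 0 + 3*0)/(2*(-20 + 0 + 0))) = (25*0)*((½)*(-61 + 0 + 0)/(-20)) = 0*((½)*(-1/20)*(-61)) = 0*(61/40) = 0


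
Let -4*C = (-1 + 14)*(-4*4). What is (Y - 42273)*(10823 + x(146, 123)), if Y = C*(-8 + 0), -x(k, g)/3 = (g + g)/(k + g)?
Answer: -124252695161/269 ≈ -4.6191e+8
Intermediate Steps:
C = 52 (C = -(-1 + 14)*(-4*4)/4 = -13*(-16)/4 = -¼*(-208) = 52)
x(k, g) = -6*g/(g + k) (x(k, g) = -3*(g + g)/(k + g) = -3*2*g/(g + k) = -6*g/(g + k))
Y = -416 (Y = 52*(-8 + 0) = 52*(-8) = -416)
(Y - 42273)*(10823 + x(146, 123)) = (-416 - 42273)*(10823 - 6*123/(123 + 146)) = -42689*(10823 - 6*123/269) = -42689*(10823 - 6*123*1/269) = -42689*(10823 - 738/269) = -42689*2910649/269 = -124252695161/269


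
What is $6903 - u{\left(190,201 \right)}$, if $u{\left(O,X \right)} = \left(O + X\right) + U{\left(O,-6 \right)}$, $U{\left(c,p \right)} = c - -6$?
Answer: $6316$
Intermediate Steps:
$U{\left(c,p \right)} = 6 + c$ ($U{\left(c,p \right)} = c + 6 = 6 + c$)
$u{\left(O,X \right)} = 6 + X + 2 O$ ($u{\left(O,X \right)} = \left(O + X\right) + \left(6 + O\right) = 6 + X + 2 O$)
$6903 - u{\left(190,201 \right)} = 6903 - \left(6 + 201 + 2 \cdot 190\right) = 6903 - \left(6 + 201 + 380\right) = 6903 - 587 = 6316$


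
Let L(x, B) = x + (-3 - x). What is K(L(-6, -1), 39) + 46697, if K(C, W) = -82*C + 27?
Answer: 46970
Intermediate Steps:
L(x, B) = -3
K(C, W) = 27 - 82*C
K(L(-6, -1), 39) + 46697 = (27 - 82*(-3)) + 46697 = (27 + 246) + 46697 = 273 + 46697 = 46970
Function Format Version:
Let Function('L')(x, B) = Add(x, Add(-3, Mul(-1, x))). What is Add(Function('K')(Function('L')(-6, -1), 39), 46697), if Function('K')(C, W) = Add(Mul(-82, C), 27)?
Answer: 46970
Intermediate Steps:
Function('L')(x, B) = -3
Function('K')(C, W) = Add(27, Mul(-82, C))
Add(Function('K')(Function('L')(-6, -1), 39), 46697) = Add(Add(27, Mul(-82, -3)), 46697) = Add(Add(27, 246), 46697) = Add(273, 46697) = 46970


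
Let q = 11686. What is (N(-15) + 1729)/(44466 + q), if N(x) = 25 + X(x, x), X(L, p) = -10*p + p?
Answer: 1889/56152 ≈ 0.033641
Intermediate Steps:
X(L, p) = -9*p
N(x) = 25 - 9*x
(N(-15) + 1729)/(44466 + q) = ((25 - 9*(-15)) + 1729)/(44466 + 11686) = ((25 + 135) + 1729)/56152 = (160 + 1729)*(1/56152) = 1889*(1/56152) = 1889/56152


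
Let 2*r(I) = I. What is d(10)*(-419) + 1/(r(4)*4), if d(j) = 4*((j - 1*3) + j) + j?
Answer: -261455/8 ≈ -32682.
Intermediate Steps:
r(I) = I/2
d(j) = -12 + 9*j (d(j) = 4*((j - 3) + j) + j = 4*((-3 + j) + j) + j = 4*(-3 + 2*j) + j = (-12 + 8*j) + j = -12 + 9*j)
d(10)*(-419) + 1/(r(4)*4) = (-12 + 9*10)*(-419) + 1/(((½)*4)*4) = (-12 + 90)*(-419) + 1/(2*4) = 78*(-419) + 1/8 = -32682 + ⅛ = -261455/8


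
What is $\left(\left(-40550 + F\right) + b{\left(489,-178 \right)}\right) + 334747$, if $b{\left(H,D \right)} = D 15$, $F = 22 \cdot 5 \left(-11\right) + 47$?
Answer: $290364$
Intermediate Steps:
$F = -1163$ ($F = 22 \left(-55\right) + 47 = -1210 + 47 = -1163$)
$b{\left(H,D \right)} = 15 D$
$\left(\left(-40550 + F\right) + b{\left(489,-178 \right)}\right) + 334747 = \left(\left(-40550 - 1163\right) + 15 \left(-178\right)\right) + 334747 = \left(-41713 - 2670\right) + 334747 = -44383 + 334747 = 290364$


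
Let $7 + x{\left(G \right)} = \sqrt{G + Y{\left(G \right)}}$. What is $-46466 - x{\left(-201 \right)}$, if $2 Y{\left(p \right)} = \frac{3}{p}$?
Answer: $-46459 - \frac{i \sqrt{3609290}}{134} \approx -46459.0 - 14.178 i$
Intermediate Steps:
$Y{\left(p \right)} = \frac{3}{2 p}$ ($Y{\left(p \right)} = \frac{3 \frac{1}{p}}{2} = \frac{3}{2 p}$)
$x{\left(G \right)} = -7 + \sqrt{G + \frac{3}{2 G}}$
$-46466 - x{\left(-201 \right)} = -46466 - \left(-7 + \frac{\sqrt{4 \left(-201\right) + \frac{6}{-201}}}{2}\right) = -46466 - \left(-7 + \frac{\sqrt{-804 + 6 \left(- \frac{1}{201}\right)}}{2}\right) = -46466 - \left(-7 + \frac{\sqrt{-804 - \frac{2}{67}}}{2}\right) = -46466 - \left(-7 + \frac{\sqrt{- \frac{53870}{67}}}{2}\right) = -46466 - \left(-7 + \frac{\frac{1}{67} i \sqrt{3609290}}{2}\right) = -46466 - \left(-7 + \frac{i \sqrt{3609290}}{134}\right) = -46466 + \left(7 - \frac{i \sqrt{3609290}}{134}\right) = -46459 - \frac{i \sqrt{3609290}}{134}$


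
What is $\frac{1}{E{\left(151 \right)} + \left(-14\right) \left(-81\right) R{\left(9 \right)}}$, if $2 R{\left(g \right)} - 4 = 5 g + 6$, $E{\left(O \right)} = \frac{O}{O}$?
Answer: $\frac{1}{31186} \approx 3.2066 \cdot 10^{-5}$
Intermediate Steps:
$E{\left(O \right)} = 1$
$R{\left(g \right)} = 5 + \frac{5 g}{2}$ ($R{\left(g \right)} = 2 + \frac{5 g + 6}{2} = 2 + \frac{6 + 5 g}{2} = 2 + \left(3 + \frac{5 g}{2}\right) = 5 + \frac{5 g}{2}$)
$\frac{1}{E{\left(151 \right)} + \left(-14\right) \left(-81\right) R{\left(9 \right)}} = \frac{1}{1 + \left(-14\right) \left(-81\right) \left(5 + \frac{5}{2} \cdot 9\right)} = \frac{1}{1 + 1134 \left(5 + \frac{45}{2}\right)} = \frac{1}{1 + 1134 \cdot \frac{55}{2}} = \frac{1}{1 + 31185} = \frac{1}{31186}$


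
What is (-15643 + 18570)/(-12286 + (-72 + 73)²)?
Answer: -2927/12285 ≈ -0.23826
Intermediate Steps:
(-15643 + 18570)/(-12286 + (-72 + 73)²) = 2927/(-12286 + 1²) = 2927/(-12286 + 1) = 2927/(-12285) = 2927*(-1/12285) = -2927/12285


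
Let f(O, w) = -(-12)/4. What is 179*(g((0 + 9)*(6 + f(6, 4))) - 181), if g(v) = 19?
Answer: -28998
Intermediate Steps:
f(O, w) = 3 (f(O, w) = -(-12)/4 = -4*(-¾) = 3)
179*(g((0 + 9)*(6 + f(6, 4))) - 181) = 179*(19 - 181) = 179*(-162) = -28998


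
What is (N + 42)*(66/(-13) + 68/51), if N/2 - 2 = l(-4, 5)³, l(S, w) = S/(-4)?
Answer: -2336/13 ≈ -179.69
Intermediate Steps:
l(S, w) = -S/4 (l(S, w) = S*(-¼) = -S/4)
N = 6 (N = 4 + 2*(-¼*(-4))³ = 4 + 2*1³ = 4 + 2*1 = 4 + 2 = 6)
(N + 42)*(66/(-13) + 68/51) = (6 + 42)*(66/(-13) + 68/51) = 48*(66*(-1/13) + 68*(1/51)) = 48*(-66/13 + 4/3) = 48*(-146/39) = -2336/13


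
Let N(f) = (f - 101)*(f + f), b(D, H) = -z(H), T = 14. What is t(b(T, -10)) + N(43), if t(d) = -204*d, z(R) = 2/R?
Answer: -25144/5 ≈ -5028.8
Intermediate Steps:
b(D, H) = -2/H
N(f) = 2*f*(-101 + f) (N(f) = (-101 + f)*(2*f) = 2*f*(-101 + f))
t(b(T, -10)) + N(43) = -(-408)/(-10) + 2*43*(-101 + 43) = -(-408)*(-1)/10 + 2*43*(-58) = -204*1/5 - 4988 = -204/5 - 4988 = -25144/5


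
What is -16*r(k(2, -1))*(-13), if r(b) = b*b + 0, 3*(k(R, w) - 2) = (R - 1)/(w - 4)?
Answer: 174928/225 ≈ 777.46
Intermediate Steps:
k(R, w) = 2 + (-1 + R)/(3*(-4 + w)) (k(R, w) = 2 + ((R - 1)/(w - 4))/3 = 2 + ((-1 + R)/(-4 + w))/3 = 2 + (-1 + R)/(3*(-4 + w)))
r(b) = b² (r(b) = b² + 0 = b²)
-16*r(k(2, -1))*(-13) = -16*(-25 + 2 + 6*(-1))²/(9*(-4 - 1)²)*(-13) = -16*(-25 + 2 - 6)²/225*(-13) = -16*((⅓)*(-⅕)*(-29))²*(-13) = -16*(29/15)²*(-13) = -16*841/225*(-13) = -13456/225*(-13) = 174928/225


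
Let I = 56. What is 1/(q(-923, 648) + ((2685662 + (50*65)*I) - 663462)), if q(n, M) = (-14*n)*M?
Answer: 1/10577656 ≈ 9.4539e-8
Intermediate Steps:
q(n, M) = -14*M*n
1/(q(-923, 648) + ((2685662 + (50*65)*I) - 663462)) = 1/(-14*648*(-923) + ((2685662 + (50*65)*56) - 663462)) = 1/(8373456 + ((2685662 + 3250*56) - 663462)) = 1/(8373456 + ((2685662 + 182000) - 663462)) = 1/(8373456 + (2867662 - 663462)) = 1/(8373456 + 2204200) = 1/10577656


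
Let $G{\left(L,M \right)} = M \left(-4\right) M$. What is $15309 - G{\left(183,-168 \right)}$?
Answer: $128205$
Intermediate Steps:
$G{\left(L,M \right)} = - 4 M^{2}$ ($G{\left(L,M \right)} = - 4 M M = - 4 M^{2}$)
$15309 - G{\left(183,-168 \right)} = 15309 - - 4 \left(-168\right)^{2} = 15309 - \left(-4\right) 28224 = 15309 - -112896 = 15309 + 112896 = 128205$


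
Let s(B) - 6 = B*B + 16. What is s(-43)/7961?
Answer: 1871/7961 ≈ 0.23502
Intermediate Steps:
s(B) = 22 + B² (s(B) = 6 + (B*B + 16) = 6 + (B² + 16) = 6 + (16 + B²) = 22 + B²)
s(-43)/7961 = (22 + (-43)²)/7961 = (22 + 1849)*(1/7961) = 1871*(1/7961) = 1871/7961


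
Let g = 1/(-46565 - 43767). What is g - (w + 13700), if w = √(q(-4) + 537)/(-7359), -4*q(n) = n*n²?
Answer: -1237548401/90332 + √553/7359 ≈ -13700.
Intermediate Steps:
g = -1/90332 (g = 1/(-90332) = -1/90332 ≈ -1.1070e-5)
q(n) = -n³/4 (q(n) = -n*n²/4 = -n³/4)
w = -√553/7359 (w = √(-¼*(-4)³ + 537)/(-7359) = √(-¼*(-64) + 537)*(-1/7359) = √(16 + 537)*(-1/7359) = √553*(-1/7359) = -√553/7359 ≈ -0.0031955)
g - (w + 13700) = -1/90332 - (-√553/7359 + 13700) = -1/90332 - (13700 - √553/7359) = -1/90332 + (-13700 + √553/7359) = -1237548401/90332 + √553/7359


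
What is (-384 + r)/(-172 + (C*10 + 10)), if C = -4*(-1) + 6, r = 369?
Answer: 15/62 ≈ 0.24194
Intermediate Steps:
C = 10 (C = 4 + 6 = 10)
(-384 + r)/(-172 + (C*10 + 10)) = (-384 + 369)/(-172 + (10*10 + 10)) = -15/(-172 + (100 + 10)) = -15/(-172 + 110) = -15/(-62) = -15*(-1/62) = 15/62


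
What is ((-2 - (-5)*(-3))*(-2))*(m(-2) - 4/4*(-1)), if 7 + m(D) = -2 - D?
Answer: -204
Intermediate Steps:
m(D) = -9 - D (m(D) = -7 + (-2 - D) = -9 - D)
((-2 - (-5)*(-3))*(-2))*(m(-2) - 4/4*(-1)) = ((-2 - (-5)*(-3))*(-2))*((-9 - 1*(-2)) - 4/4*(-1)) = ((-2 - 1*15)*(-2))*((-9 + 2) - 4*1/4*(-1)) = ((-2 - 15)*(-2))*(-7 - 1*(-1)) = (-17*(-2))*(-7 + 1) = 34*(-6) = -204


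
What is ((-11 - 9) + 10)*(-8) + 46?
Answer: 126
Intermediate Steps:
((-11 - 9) + 10)*(-8) + 46 = (-20 + 10)*(-8) + 46 = -10*(-8) + 46 = 80 + 46 = 126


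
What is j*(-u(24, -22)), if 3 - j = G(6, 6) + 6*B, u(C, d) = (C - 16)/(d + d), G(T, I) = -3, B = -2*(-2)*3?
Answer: -12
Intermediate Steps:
B = 12 (B = 4*3 = 12)
u(C, d) = (-16 + C)/(2*d) (u(C, d) = (-16 + C)/((2*d)) = (-16 + C)*(1/(2*d)) = (-16 + C)/(2*d))
j = -66 (j = 3 - (-3 + 6*12) = 3 - (-3 + 72) = 3 - 1*69 = 3 - 69 = -66)
j*(-u(24, -22)) = -(-66)*(1/2)*(-16 + 24)/(-22) = -(-66)*(1/2)*(-1/22)*8 = -(-66)*(-2)/11 = -66*2/11 = -12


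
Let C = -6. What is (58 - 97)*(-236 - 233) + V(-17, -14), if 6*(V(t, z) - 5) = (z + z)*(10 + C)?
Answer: 54832/3 ≈ 18277.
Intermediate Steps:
V(t, z) = 5 + 4*z/3 (V(t, z) = 5 + ((z + z)*(10 - 6))/6 = 5 + ((2*z)*4)/6 = 5 + (8*z)/6 = 5 + 4*z/3)
(58 - 97)*(-236 - 233) + V(-17, -14) = (58 - 97)*(-236 - 233) + (5 + (4/3)*(-14)) = -39*(-469) + (5 - 56/3) = 18291 - 41/3 = 54832/3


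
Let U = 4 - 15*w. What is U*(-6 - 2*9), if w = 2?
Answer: 624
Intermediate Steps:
U = -26 (U = 4 - 15*2 = 4 - 3*10 = 4 - 30 = -26)
U*(-6 - 2*9) = -26*(-6 - 2*9) = -26*(-6 - 18) = -26*(-24) = 624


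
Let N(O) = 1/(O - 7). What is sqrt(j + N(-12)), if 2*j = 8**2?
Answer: sqrt(11533)/19 ≈ 5.6522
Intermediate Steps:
N(O) = 1/(-7 + O)
j = 32 (j = (1/2)*8**2 = (1/2)*64 = 32)
sqrt(j + N(-12)) = sqrt(32 + 1/(-7 - 12)) = sqrt(32 + 1/(-19)) = sqrt(32 - 1/19) = sqrt(607/19) = sqrt(11533)/19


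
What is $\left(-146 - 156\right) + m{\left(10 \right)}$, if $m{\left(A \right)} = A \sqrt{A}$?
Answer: $-302 + 10 \sqrt{10} \approx -270.38$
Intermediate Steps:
$m{\left(A \right)} = A^{\frac{3}{2}}$
$\left(-146 - 156\right) + m{\left(10 \right)} = \left(-146 - 156\right) + 10^{\frac{3}{2}} = -302 + 10 \sqrt{10}$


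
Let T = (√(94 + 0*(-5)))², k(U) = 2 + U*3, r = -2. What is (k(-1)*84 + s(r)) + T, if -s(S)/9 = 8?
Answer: -62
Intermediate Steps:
s(S) = -72 (s(S) = -9*8 = -72)
k(U) = 2 + 3*U
T = 94 (T = (√(94 + 0))² = (√94)² = 94)
(k(-1)*84 + s(r)) + T = ((2 + 3*(-1))*84 - 72) + 94 = ((2 - 3)*84 - 72) + 94 = (-1*84 - 72) + 94 = (-84 - 72) + 94 = -156 + 94 = -62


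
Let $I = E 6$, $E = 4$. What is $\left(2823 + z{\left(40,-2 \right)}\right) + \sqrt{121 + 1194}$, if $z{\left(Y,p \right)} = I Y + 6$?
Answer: $3789 + \sqrt{1315} \approx 3825.3$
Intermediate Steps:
$I = 24$ ($I = 4 \cdot 6 = 24$)
$z{\left(Y,p \right)} = 6 + 24 Y$ ($z{\left(Y,p \right)} = 24 Y + 6 = 6 + 24 Y$)
$\left(2823 + z{\left(40,-2 \right)}\right) + \sqrt{121 + 1194} = \left(2823 + \left(6 + 24 \cdot 40\right)\right) + \sqrt{121 + 1194} = \left(2823 + \left(6 + 960\right)\right) + \sqrt{1315} = \left(2823 + 966\right) + \sqrt{1315} = 3789 + \sqrt{1315}$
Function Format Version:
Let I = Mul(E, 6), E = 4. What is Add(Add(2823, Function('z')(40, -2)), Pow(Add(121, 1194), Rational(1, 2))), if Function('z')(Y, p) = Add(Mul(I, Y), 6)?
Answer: Add(3789, Pow(1315, Rational(1, 2))) ≈ 3825.3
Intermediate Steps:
I = 24 (I = Mul(4, 6) = 24)
Function('z')(Y, p) = Add(6, Mul(24, Y)) (Function('z')(Y, p) = Add(Mul(24, Y), 6) = Add(6, Mul(24, Y)))
Add(Add(2823, Function('z')(40, -2)), Pow(Add(121, 1194), Rational(1, 2))) = Add(Add(2823, Add(6, Mul(24, 40))), Pow(Add(121, 1194), Rational(1, 2))) = Add(Add(2823, Add(6, 960)), Pow(1315, Rational(1, 2))) = Add(Add(2823, 966), Pow(1315, Rational(1, 2))) = Add(3789, Pow(1315, Rational(1, 2)))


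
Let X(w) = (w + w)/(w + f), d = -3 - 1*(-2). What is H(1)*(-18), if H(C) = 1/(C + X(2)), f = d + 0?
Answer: -18/5 ≈ -3.6000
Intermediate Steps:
d = -1 (d = -3 + 2 = -1)
f = -1 (f = -1 + 0 = -1)
X(w) = 2*w/(-1 + w) (X(w) = (w + w)/(w - 1) = (2*w)/(-1 + w) = 2*w/(-1 + w))
H(C) = 1/(4 + C) (H(C) = 1/(C + 2*2/(-1 + 2)) = 1/(C + 2*2/1) = 1/(C + 2*2*1) = 1/(C + 4) = 1/(4 + C))
H(1)*(-18) = -18/(4 + 1) = -18/5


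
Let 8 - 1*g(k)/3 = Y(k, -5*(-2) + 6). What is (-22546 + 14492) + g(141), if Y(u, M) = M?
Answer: -8078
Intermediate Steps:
g(k) = -24 (g(k) = 24 - 3*(-5*(-2) + 6) = 24 - 3*(10 + 6) = 24 - 3*16 = 24 - 48 = -24)
(-22546 + 14492) + g(141) = (-22546 + 14492) - 24 = -8054 - 24 = -8078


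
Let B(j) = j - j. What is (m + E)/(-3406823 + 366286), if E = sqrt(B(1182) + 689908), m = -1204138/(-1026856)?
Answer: -602069/1561096830836 - 2*sqrt(172477)/3040537 ≈ -0.00027356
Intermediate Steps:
B(j) = 0
m = 602069/513428 (m = -1204138*(-1/1026856) = 602069/513428 ≈ 1.1726)
E = 2*sqrt(172477) (E = sqrt(0 + 689908) = sqrt(689908) = 2*sqrt(172477) ≈ 830.61)
(m + E)/(-3406823 + 366286) = (602069/513428 + 2*sqrt(172477))/(-3406823 + 366286) = (602069/513428 + 2*sqrt(172477))/(-3040537) = (602069/513428 + 2*sqrt(172477))*(-1/3040537) = -602069/1561096830836 - 2*sqrt(172477)/3040537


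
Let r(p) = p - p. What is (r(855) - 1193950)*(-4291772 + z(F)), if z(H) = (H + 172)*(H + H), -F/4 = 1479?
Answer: -76020272222200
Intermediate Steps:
F = -5916 (F = -4*1479 = -5916)
r(p) = 0
z(H) = 2*H*(172 + H) (z(H) = (172 + H)*(2*H) = 2*H*(172 + H))
(r(855) - 1193950)*(-4291772 + z(F)) = (0 - 1193950)*(-4291772 + 2*(-5916)*(172 - 5916)) = -1193950*(-4291772 + 2*(-5916)*(-5744)) = -1193950*(-4291772 + 67963008) = -1193950*63671236 = -76020272222200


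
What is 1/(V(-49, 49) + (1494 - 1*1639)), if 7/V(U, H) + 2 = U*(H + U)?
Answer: -2/297 ≈ -0.0067340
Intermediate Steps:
V(U, H) = 7/(-2 + U*(H + U))
1/(V(-49, 49) + (1494 - 1*1639)) = 1/(7/(-2 + (-49)**2 + 49*(-49)) + (1494 - 1*1639)) = 1/(7/(-2 + 2401 - 2401) + (1494 - 1639)) = 1/(7/(-2) - 145) = 1/(7*(-1/2) - 145) = 1/(-7/2 - 145) = 1/(-297/2) = -2/297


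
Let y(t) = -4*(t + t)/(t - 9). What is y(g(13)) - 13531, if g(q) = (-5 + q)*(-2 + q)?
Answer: -1069653/79 ≈ -13540.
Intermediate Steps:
y(t) = -8*t/(-9 + t) (y(t) = -4*2*t/(-9 + t) = -8*t/(-9 + t))
y(g(13)) - 13531 = -8*(10 + 13² - 7*13)/(-9 + (10 + 13² - 7*13)) - 13531 = -8*(10 + 169 - 91)/(-9 + (10 + 169 - 91)) - 13531 = -8*88/(-9 + 88) - 13531 = -8*88/79 - 13531 = -8*88*1/79 - 13531 = -704/79 - 13531 = -1069653/79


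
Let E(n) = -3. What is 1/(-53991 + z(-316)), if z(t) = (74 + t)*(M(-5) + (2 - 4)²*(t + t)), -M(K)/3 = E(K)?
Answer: 1/555607 ≈ 1.7998e-6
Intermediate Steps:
M(K) = 9 (M(K) = -3*(-3) = 9)
z(t) = (9 + 8*t)*(74 + t) (z(t) = (74 + t)*(9 + (2 - 4)²*(t + t)) = (74 + t)*(9 + (-2)²*(2*t)) = (74 + t)*(9 + 4*(2*t)) = (74 + t)*(9 + 8*t) = (9 + 8*t)*(74 + t))
1/(-53991 + z(-316)) = 1/(-53991 + (666 + 8*(-316)² + 601*(-316))) = 1/(-53991 + (666 + 8*99856 - 189916)) = 1/(-53991 + (666 + 798848 - 189916)) = 1/(-53991 + 609598) = 1/555607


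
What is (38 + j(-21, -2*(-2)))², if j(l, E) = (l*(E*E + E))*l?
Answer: 78464164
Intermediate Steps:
j(l, E) = l²*(E + E²) (j(l, E) = (l*(E² + E))*l = (l*(E + E²))*l = l²*(E + E²))
(38 + j(-21, -2*(-2)))² = (38 - 2*(-2)*(-21)²*(1 - 2*(-2)))² = (38 + 4*441*(1 + 4))² = (38 + 4*441*5)² = (38 + 8820)² = 8858² = 78464164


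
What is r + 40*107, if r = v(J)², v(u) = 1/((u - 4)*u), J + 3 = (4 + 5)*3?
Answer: 986112001/230400 ≈ 4280.0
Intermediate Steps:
J = 24 (J = -3 + (4 + 5)*3 = -3 + 9*3 = -3 + 27 = 24)
v(u) = 1/(u*(-4 + u)) (v(u) = 1/((-4 + u)*u) = 1/(u*(-4 + u)))
r = 1/230400 (r = (1/(24*(-4 + 24)))² = ((1/24)/20)² = ((1/24)*(1/20))² = (1/480)² = 1/230400 ≈ 4.3403e-6)
r + 40*107 = 1/230400 + 40*107 = 1/230400 + 4280 = 986112001/230400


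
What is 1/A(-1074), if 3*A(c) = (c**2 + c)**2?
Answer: 1/442676789868 ≈ 2.2590e-12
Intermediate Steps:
A(c) = (c + c**2)**2/3 (A(c) = (c**2 + c)**2/3 = (c + c**2)**2/3)
1/A(-1074) = 1/((1/3)*(-1074)**2*(1 - 1074)**2) = 1/((1/3)*1153476*(-1073)**2) = 1/((1/3)*1153476*1151329) = 1/442676789868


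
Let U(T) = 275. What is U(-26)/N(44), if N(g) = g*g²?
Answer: 25/7744 ≈ 0.0032283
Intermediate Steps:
N(g) = g³
U(-26)/N(44) = 275/(44³) = 275/85184 = 275*(1/85184) = 25/7744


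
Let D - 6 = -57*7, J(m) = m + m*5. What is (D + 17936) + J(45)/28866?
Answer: 84399418/4811 ≈ 17543.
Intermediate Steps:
J(m) = 6*m (J(m) = m + 5*m = 6*m)
D = -393 (D = 6 - 57*7 = 6 - 399 = -393)
(D + 17936) + J(45)/28866 = (-393 + 17936) + (6*45)/28866 = 17543 + 270*(1/28866) = 17543 + 45/4811 = 84399418/4811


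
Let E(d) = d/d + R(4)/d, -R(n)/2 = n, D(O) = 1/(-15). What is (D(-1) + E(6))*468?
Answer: -936/5 ≈ -187.20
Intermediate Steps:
D(O) = -1/15
R(n) = -2*n
E(d) = 1 - 8/d (E(d) = d/d + (-2*4)/d = 1 - 8/d)
(D(-1) + E(6))*468 = (-1/15 + (-8 + 6)/6)*468 = (-1/15 + (⅙)*(-2))*468 = (-1/15 - ⅓)*468 = -⅖*468 = -936/5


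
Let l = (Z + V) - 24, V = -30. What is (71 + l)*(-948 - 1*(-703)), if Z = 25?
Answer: -10290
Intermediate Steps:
l = -29 (l = (25 - 30) - 24 = -5 - 24 = -29)
(71 + l)*(-948 - 1*(-703)) = (71 - 29)*(-948 - 1*(-703)) = 42*(-948 + 703) = 42*(-245) = -10290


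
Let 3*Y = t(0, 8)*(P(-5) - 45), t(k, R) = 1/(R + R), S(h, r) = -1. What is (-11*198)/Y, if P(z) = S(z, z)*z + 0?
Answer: 13068/5 ≈ 2613.6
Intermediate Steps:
P(z) = -z (P(z) = -z + 0 = -z)
t(k, R) = 1/(2*R)
Y = -⅚ (Y = (((½)/8)*(-1*(-5) - 45))/3 = (((½)*(⅛))*(5 - 45))/3 = ((1/16)*(-40))/3 = (⅓)*(-5/2) = -⅚ ≈ -0.83333)
(-11*198)/Y = (-11*198)/(-⅚) = -2178*(-6/5) = 13068/5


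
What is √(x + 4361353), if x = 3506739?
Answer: 2*√1967023 ≈ 2805.0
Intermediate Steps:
√(x + 4361353) = √(3506739 + 4361353) = √7868092 = 2*√1967023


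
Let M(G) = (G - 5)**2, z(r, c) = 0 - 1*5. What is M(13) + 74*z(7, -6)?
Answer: -306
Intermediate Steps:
z(r, c) = -5 (z(r, c) = 0 - 5 = -5)
M(G) = (-5 + G)**2
M(13) + 74*z(7, -6) = (-5 + 13)**2 + 74*(-5) = 8**2 - 370 = 64 - 370 = -306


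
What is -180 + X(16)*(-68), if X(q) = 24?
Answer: -1812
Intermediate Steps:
-180 + X(16)*(-68) = -180 + 24*(-68) = -180 - 1632 = -1812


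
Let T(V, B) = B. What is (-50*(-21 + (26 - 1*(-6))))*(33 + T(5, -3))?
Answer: -16500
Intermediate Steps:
(-50*(-21 + (26 - 1*(-6))))*(33 + T(5, -3)) = (-50*(-21 + (26 - 1*(-6))))*(33 - 3) = -50*(-21 + (26 + 6))*30 = -50*(-21 + 32)*30 = -50*11*30 = -550*30 = -16500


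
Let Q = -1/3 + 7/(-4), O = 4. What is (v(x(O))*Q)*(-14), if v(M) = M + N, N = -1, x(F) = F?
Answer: 175/2 ≈ 87.500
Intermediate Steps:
Q = -25/12 (Q = -1*⅓ + 7*(-¼) = -⅓ - 7/4 = -25/12 ≈ -2.0833)
v(M) = -1 + M (v(M) = M - 1 = -1 + M)
(v(x(O))*Q)*(-14) = ((-1 + 4)*(-25/12))*(-14) = (3*(-25/12))*(-14) = -25/4*(-14) = 175/2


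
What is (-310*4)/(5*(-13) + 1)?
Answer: 155/8 ≈ 19.375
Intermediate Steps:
(-310*4)/(5*(-13) + 1) = -1240/(-65 + 1) = -1240/(-64) = -1240*(-1/64) = 155/8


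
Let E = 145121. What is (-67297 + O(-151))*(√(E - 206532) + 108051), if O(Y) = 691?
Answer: -7196844906 - 66606*I*√61411 ≈ -7.1968e+9 - 1.6506e+7*I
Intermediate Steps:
(-67297 + O(-151))*(√(E - 206532) + 108051) = (-67297 + 691)*(√(145121 - 206532) + 108051) = -66606*(√(-61411) + 108051) = -66606*(I*√61411 + 108051) = -66606*(108051 + I*√61411) = -7196844906 - 66606*I*√61411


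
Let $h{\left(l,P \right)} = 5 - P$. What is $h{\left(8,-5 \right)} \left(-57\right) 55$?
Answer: $-31350$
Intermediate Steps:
$h{\left(8,-5 \right)} \left(-57\right) 55 = \left(5 - -5\right) \left(-57\right) 55 = \left(5 + 5\right) \left(-57\right) 55 = 10 \left(-57\right) 55 = \left(-570\right) 55 = -31350$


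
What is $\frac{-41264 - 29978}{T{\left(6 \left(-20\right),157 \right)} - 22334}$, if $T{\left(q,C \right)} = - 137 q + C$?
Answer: $\frac{71242}{5737} \approx 12.418$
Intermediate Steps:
$T{\left(q,C \right)} = C - 137 q$
$\frac{-41264 - 29978}{T{\left(6 \left(-20\right),157 \right)} - 22334} = \frac{-41264 - 29978}{\left(157 - 137 \cdot 6 \left(-20\right)\right) - 22334} = - \frac{71242}{\left(157 - -16440\right) - 22334} = - \frac{71242}{\left(157 + 16440\right) - 22334} = - \frac{71242}{16597 - 22334} = - \frac{71242}{-5737} = \left(-71242\right) \left(- \frac{1}{5737}\right) = \frac{71242}{5737}$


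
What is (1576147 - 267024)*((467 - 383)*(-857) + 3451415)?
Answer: 4424085612521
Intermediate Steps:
(1576147 - 267024)*((467 - 383)*(-857) + 3451415) = 1309123*(84*(-857) + 3451415) = 1309123*(-71988 + 3451415) = 1309123*3379427 = 4424085612521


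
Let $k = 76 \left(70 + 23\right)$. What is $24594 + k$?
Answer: $31662$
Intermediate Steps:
$k = 7068$ ($k = 76 \cdot 93 = 7068$)
$24594 + k = 24594 + 7068 = 31662$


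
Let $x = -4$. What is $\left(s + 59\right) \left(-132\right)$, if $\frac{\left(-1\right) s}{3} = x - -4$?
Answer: $-7788$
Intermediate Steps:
$s = 0$ ($s = - 3 \left(-4 - -4\right) = - 3 \left(-4 + 4\right) = \left(-3\right) 0 = 0$)
$\left(s + 59\right) \left(-132\right) = \left(0 + 59\right) \left(-132\right) = 59 \left(-132\right) = -7788$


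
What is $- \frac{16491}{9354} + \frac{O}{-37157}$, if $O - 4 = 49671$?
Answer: $- \frac{359138679}{115855526} \approx -3.0999$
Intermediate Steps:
$O = 49675$ ($O = 4 + 49671 = 49675$)
$- \frac{16491}{9354} + \frac{O}{-37157} = - \frac{16491}{9354} + \frac{49675}{-37157} = \left(-16491\right) \frac{1}{9354} + 49675 \left(- \frac{1}{37157}\right) = - \frac{5497}{3118} - \frac{49675}{37157} = - \frac{359138679}{115855526}$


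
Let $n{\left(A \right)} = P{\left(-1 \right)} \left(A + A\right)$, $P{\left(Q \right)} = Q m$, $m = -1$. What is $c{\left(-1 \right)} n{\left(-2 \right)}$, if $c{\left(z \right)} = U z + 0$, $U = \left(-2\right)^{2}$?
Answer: $16$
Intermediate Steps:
$P{\left(Q \right)} = - Q$ ($P{\left(Q \right)} = Q \left(-1\right) = - Q$)
$U = 4$
$c{\left(z \right)} = 4 z$ ($c{\left(z \right)} = 4 z + 0 = 4 z$)
$n{\left(A \right)} = 2 A$ ($n{\left(A \right)} = \left(-1\right) \left(-1\right) \left(A + A\right) = 1 \cdot 2 A = 2 A$)
$c{\left(-1 \right)} n{\left(-2 \right)} = 4 \left(-1\right) 2 \left(-2\right) = \left(-4\right) \left(-4\right) = 16$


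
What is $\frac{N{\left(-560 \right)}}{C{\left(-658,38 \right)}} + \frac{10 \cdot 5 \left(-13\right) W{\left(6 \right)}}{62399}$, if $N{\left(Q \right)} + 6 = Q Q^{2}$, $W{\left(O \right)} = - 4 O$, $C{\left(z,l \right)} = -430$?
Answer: $\frac{5479134933197}{13415785} \approx 4.0841 \cdot 10^{5}$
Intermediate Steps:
$N{\left(Q \right)} = -6 + Q^{3}$ ($N{\left(Q \right)} = -6 + Q Q^{2} = -6 + Q^{3}$)
$\frac{N{\left(-560 \right)}}{C{\left(-658,38 \right)}} + \frac{10 \cdot 5 \left(-13\right) W{\left(6 \right)}}{62399} = \frac{-6 + \left(-560\right)^{3}}{-430} + \frac{10 \cdot 5 \left(-13\right) \left(\left(-4\right) 6\right)}{62399} = \left(-6 - 175616000\right) \left(- \frac{1}{430}\right) + 50 \left(-13\right) \left(-24\right) \frac{1}{62399} = \left(-175616006\right) \left(- \frac{1}{430}\right) + \left(-650\right) \left(-24\right) \frac{1}{62399} = \frac{87808003}{215} + 15600 \cdot \frac{1}{62399} = \frac{87808003}{215} + \frac{15600}{62399} = \frac{5479134933197}{13415785}$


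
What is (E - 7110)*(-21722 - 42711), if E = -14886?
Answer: 1417268268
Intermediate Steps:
(E - 7110)*(-21722 - 42711) = (-14886 - 7110)*(-21722 - 42711) = -21996*(-64433) = 1417268268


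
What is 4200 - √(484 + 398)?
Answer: 4200 - 21*√2 ≈ 4170.3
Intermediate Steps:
4200 - √(484 + 398) = 4200 - √882 = 4200 - 21*√2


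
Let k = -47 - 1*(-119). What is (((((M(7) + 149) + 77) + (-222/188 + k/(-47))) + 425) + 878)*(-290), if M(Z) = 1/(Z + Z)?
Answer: -145629880/329 ≈ -4.4264e+5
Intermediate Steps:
M(Z) = 1/(2*Z)
k = 72 (k = -47 + 119 = 72)
(((((M(7) + 149) + 77) + (-222/188 + k/(-47))) + 425) + 878)*(-290) = ((((((½)/7 + 149) + 77) + (-222/188 + 72/(-47))) + 425) + 878)*(-290) = ((((((½)*(⅐) + 149) + 77) + (-222*1/188 + 72*(-1/47))) + 425) + 878)*(-290) = (((((1/14 + 149) + 77) + (-111/94 - 72/47)) + 425) + 878)*(-290) = ((((2087/14 + 77) - 255/94) + 425) + 878)*(-290) = (((3165/14 - 255/94) + 425) + 878)*(-290) = ((73485/329 + 425) + 878)*(-290) = (213310/329 + 878)*(-290) = (502172/329)*(-290) = -145629880/329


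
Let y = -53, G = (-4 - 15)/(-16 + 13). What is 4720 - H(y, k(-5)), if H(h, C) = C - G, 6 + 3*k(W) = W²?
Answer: 4720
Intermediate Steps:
G = 19/3 (G = -19/(-3) = -19*(-⅓) = 19/3 ≈ 6.3333)
k(W) = -2 + W²/3
H(h, C) = -19/3 + C (H(h, C) = C - 1*19/3 = C - 19/3 = -19/3 + C)
4720 - H(y, k(-5)) = 4720 - (-19/3 + (-2 + (⅓)*(-5)²)) = 4720 - (-19/3 + (-2 + (⅓)*25)) = 4720 - (-19/3 + (-2 + 25/3)) = 4720 - (-19/3 + 19/3) = 4720 - 1*0 = 4720 + 0 = 4720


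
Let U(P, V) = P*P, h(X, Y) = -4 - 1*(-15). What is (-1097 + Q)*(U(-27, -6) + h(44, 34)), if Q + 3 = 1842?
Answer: 549080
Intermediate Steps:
h(X, Y) = 11 (h(X, Y) = -4 + 15 = 11)
Q = 1839 (Q = -3 + 1842 = 1839)
U(P, V) = P²
(-1097 + Q)*(U(-27, -6) + h(44, 34)) = (-1097 + 1839)*((-27)² + 11) = 742*(729 + 11) = 742*740 = 549080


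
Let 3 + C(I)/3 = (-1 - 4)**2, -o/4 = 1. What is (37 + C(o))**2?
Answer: 10609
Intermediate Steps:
o = -4 (o = -4*1 = -4)
C(I) = 66 (C(I) = -9 + 3*(-1 - 4)**2 = -9 + 3*(-5)**2 = -9 + 3*25 = -9 + 75 = 66)
(37 + C(o))**2 = (37 + 66)**2 = 103**2 = 10609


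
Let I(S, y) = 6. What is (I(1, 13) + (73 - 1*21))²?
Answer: 3364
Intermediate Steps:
(I(1, 13) + (73 - 1*21))² = (6 + (73 - 1*21))² = (6 + (73 - 21))² = (6 + 52)² = 58² = 3364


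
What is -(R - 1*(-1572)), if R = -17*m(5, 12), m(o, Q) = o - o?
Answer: -1572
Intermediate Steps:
m(o, Q) = 0
R = 0 (R = -17*0 = 0)
-(R - 1*(-1572)) = -(0 - 1*(-1572)) = -(0 + 1572) = -1*1572 = -1572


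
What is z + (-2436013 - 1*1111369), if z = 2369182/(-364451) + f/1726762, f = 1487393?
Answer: -2232442477511283325/629320137662 ≈ -3.5474e+6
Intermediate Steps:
z = -3548931582441/629320137662 (z = 2369182/(-364451) + 1487393/1726762 = 2369182*(-1/364451) + 1487393*(1/1726762) = -2369182/364451 + 1487393/1726762 = -3548931582441/629320137662 ≈ -5.6393)
z + (-2436013 - 1*1111369) = -3548931582441/629320137662 + (-2436013 - 1*1111369) = -3548931582441/629320137662 + (-2436013 - 1111369) = -3548931582441/629320137662 - 3547382 = -2232442477511283325/629320137662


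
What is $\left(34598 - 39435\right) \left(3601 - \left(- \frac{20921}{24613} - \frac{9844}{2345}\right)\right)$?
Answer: $- \frac{143819221398982}{8245355} \approx -1.7442 \cdot 10^{7}$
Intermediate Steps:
$\left(34598 - 39435\right) \left(3601 - \left(- \frac{20921}{24613} - \frac{9844}{2345}\right)\right) = - 4837 \left(3601 - - \frac{291350117}{57717485}\right) = - 4837 \left(3601 + \left(\frac{20921}{24613} + \frac{9844}{2345}\right)\right) = - 4837 \left(3601 + \frac{291350117}{57717485}\right) = \left(-4837\right) \frac{208132013602}{57717485} = - \frac{143819221398982}{8245355}$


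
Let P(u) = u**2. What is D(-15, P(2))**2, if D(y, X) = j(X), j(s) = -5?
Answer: 25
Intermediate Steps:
D(y, X) = -5
D(-15, P(2))**2 = (-5)**2 = 25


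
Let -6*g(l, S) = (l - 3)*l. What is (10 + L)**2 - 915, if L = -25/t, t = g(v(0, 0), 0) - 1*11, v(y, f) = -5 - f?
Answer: -2204210/2809 ≈ -784.70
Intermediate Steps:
g(l, S) = -l*(-3 + l)/6 (g(l, S) = -(l - 3)*l/6 = -(-3 + l)*l/6 = -l*(-3 + l)/6)
t = -53/3 (t = (-5 - 1*0)*(3 - (-5 - 1*0))/6 - 1*11 = (-5 + 0)*(3 - (-5 + 0))/6 - 11 = (1/6)*(-5)*(3 - 1*(-5)) - 11 = (1/6)*(-5)*(3 + 5) - 11 = (1/6)*(-5)*8 - 11 = -20/3 - 11 = -53/3 ≈ -17.667)
L = 75/53 (L = -25/(-53/3) = -25*(-3/53) = 75/53 ≈ 1.4151)
(10 + L)**2 - 915 = (10 + 75/53)**2 - 915 = (605/53)**2 - 915 = 366025/2809 - 915 = -2204210/2809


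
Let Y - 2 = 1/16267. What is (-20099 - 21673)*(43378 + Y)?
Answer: -29476932320892/16267 ≈ -1.8121e+9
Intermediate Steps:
Y = 32535/16267 (Y = 2 + 1/16267 = 32535/16267 ≈ 2.0001)
(-20099 - 21673)*(43378 + Y) = (-20099 - 21673)*(43378 + 32535/16267) = -41772*705662461/16267 = -29476932320892/16267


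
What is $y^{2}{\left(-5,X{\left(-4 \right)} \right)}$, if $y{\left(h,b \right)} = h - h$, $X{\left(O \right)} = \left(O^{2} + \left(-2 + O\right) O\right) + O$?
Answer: $0$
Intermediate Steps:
$X{\left(O \right)} = O + O^{2} + O \left(-2 + O\right)$ ($X{\left(O \right)} = \left(O^{2} + O \left(-2 + O\right)\right) + O = O + O^{2} + O \left(-2 + O\right)$)
$y{\left(h,b \right)} = 0$
$y^{2}{\left(-5,X{\left(-4 \right)} \right)} = 0^{2} = 0$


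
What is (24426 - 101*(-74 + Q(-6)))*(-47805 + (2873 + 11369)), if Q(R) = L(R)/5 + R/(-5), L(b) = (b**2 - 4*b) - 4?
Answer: -5143126994/5 ≈ -1.0286e+9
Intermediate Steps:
L(b) = -4 + b**2 - 4*b
Q(R) = -4/5 - R + R**2/5 (Q(R) = (-4 + R**2 - 4*R)/5 + R/(-5) = (-4 + R**2 - 4*R)*(1/5) + R*(-1/5) = (-4/5 - 4*R/5 + R**2/5) - R/5 = -4/5 - R + R**2/5)
(24426 - 101*(-74 + Q(-6)))*(-47805 + (2873 + 11369)) = (24426 - 101*(-74 + (-4/5 - 1*(-6) + (1/5)*(-6)**2)))*(-47805 + (2873 + 11369)) = (24426 - 101*(-74 + (-4/5 + 6 + (1/5)*36)))*(-47805 + 14242) = (24426 - 101*(-74 + (-4/5 + 6 + 36/5)))*(-33563) = (24426 - 101*(-74 + 62/5))*(-33563) = (24426 - 101*(-308/5))*(-33563) = (24426 + 31108/5)*(-33563) = (153238/5)*(-33563) = -5143126994/5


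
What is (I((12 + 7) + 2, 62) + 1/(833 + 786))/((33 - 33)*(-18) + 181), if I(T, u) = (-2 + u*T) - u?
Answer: 2004323/293039 ≈ 6.8398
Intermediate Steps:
I(T, u) = -2 - u + T*u (I(T, u) = (-2 + T*u) - u = -2 - u + T*u)
(I((12 + 7) + 2, 62) + 1/(833 + 786))/((33 - 33)*(-18) + 181) = ((-2 - 1*62 + ((12 + 7) + 2)*62) + 1/(833 + 786))/((33 - 33)*(-18) + 181) = ((-2 - 62 + (19 + 2)*62) + 1/1619)/(0*(-18) + 181) = ((-2 - 62 + 21*62) + 1/1619)/(0 + 181) = ((-2 - 62 + 1302) + 1/1619)/181 = (1238 + 1/1619)*(1/181) = (2004323/1619)*(1/181) = 2004323/293039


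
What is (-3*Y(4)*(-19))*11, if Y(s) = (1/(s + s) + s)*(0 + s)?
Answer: 20691/2 ≈ 10346.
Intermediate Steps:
Y(s) = s*(s + 1/(2*s)) (Y(s) = (1/(2*s) + s)*s = (s + 1/(2*s))*s = s*(s + 1/(2*s)))
(-3*Y(4)*(-19))*11 = (-3*(½ + 4²)*(-19))*11 = (-3*(½ + 16)*(-19))*11 = (-3*33/2*(-19))*11 = -99/2*(-19)*11 = (1881/2)*11 = 20691/2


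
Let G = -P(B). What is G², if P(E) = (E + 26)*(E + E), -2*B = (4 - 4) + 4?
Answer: 9216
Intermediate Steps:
B = -2 (B = -((4 - 4) + 4)/2 = -(0 + 4)/2 = -½*4 = -2)
P(E) = 2*E*(26 + E) (P(E) = (26 + E)*(2*E) = 2*E*(26 + E))
G = 96 (G = -2*(-2)*(26 - 2) = -2*(-2)*24 = -1*(-96) = 96)
G² = 96² = 9216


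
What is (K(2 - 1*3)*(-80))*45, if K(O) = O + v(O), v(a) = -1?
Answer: 7200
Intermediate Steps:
K(O) = -1 + O (K(O) = O - 1 = -1 + O)
(K(2 - 1*3)*(-80))*45 = ((-1 + (2 - 1*3))*(-80))*45 = ((-1 + (2 - 3))*(-80))*45 = ((-1 - 1)*(-80))*45 = -2*(-80)*45 = 160*45 = 7200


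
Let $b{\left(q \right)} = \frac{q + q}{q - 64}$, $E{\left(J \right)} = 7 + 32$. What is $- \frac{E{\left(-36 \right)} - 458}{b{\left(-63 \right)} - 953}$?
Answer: $- \frac{53213}{120905} \approx -0.44012$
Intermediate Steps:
$E{\left(J \right)} = 39$
$b{\left(q \right)} = \frac{2 q}{-64 + q}$
$- \frac{E{\left(-36 \right)} - 458}{b{\left(-63 \right)} - 953} = - \frac{39 - 458}{2 \left(-63\right) \frac{1}{-64 - 63} - 953} = - \frac{-419}{2 \left(-63\right) \frac{1}{-127} - 953} = - \frac{-419}{2 \left(-63\right) \left(- \frac{1}{127}\right) - 953} = - \frac{-419}{\frac{126}{127} - 953} = - \frac{-419}{- \frac{120905}{127}} = - \frac{\left(-419\right) \left(-127\right)}{120905} = \left(-1\right) \frac{53213}{120905} = - \frac{53213}{120905}$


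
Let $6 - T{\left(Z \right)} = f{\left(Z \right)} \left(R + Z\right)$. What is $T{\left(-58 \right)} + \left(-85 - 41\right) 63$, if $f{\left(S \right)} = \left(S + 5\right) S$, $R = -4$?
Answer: $182656$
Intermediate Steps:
$f{\left(S \right)} = S \left(5 + S\right)$ ($f{\left(S \right)} = \left(5 + S\right) S = S \left(5 + S\right)$)
$T{\left(Z \right)} = 6 - Z \left(-4 + Z\right) \left(5 + Z\right)$ ($T{\left(Z \right)} = 6 - Z \left(5 + Z\right) \left(-4 + Z\right) = 6 - Z \left(-4 + Z\right) \left(5 + Z\right)$)
$T{\left(-58 \right)} + \left(-85 - 41\right) 63 = \left(6 - \left(-58\right)^{2} - \left(-58\right)^{3} + 20 \left(-58\right)\right) + \left(-85 - 41\right) 63 = \left(6 - 3364 - -195112 - 1160\right) - 7938 = \left(6 - 3364 + 195112 - 1160\right) - 7938 = 190594 - 7938 = 182656$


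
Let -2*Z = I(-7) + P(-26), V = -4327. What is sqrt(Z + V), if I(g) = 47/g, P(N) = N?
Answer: I*sqrt(844886)/14 ≈ 65.656*I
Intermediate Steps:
Z = 229/14 (Z = -(47/(-7) - 26)/2 = -(47*(-1/7) - 26)/2 = -(-47/7 - 26)/2 = -1/2*(-229/7) = 229/14 ≈ 16.357)
sqrt(Z + V) = sqrt(229/14 - 4327) = sqrt(-60349/14) = I*sqrt(844886)/14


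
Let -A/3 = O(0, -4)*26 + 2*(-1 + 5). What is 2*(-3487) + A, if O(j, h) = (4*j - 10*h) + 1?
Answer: -10196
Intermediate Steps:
O(j, h) = 1 - 10*h + 4*j (O(j, h) = (-10*h + 4*j) + 1 = 1 - 10*h + 4*j)
A = -3222 (A = -3*((1 - 10*(-4) + 4*0)*26 + 2*(-1 + 5)) = -3*((1 + 40 + 0)*26 + 2*4) = -3*(41*26 + 8) = -3*(1066 + 8) = -3*1074 = -3222)
2*(-3487) + A = 2*(-3487) - 3222 = -6974 - 3222 = -10196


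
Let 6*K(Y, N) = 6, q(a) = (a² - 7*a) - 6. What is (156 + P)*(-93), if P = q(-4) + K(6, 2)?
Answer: -18135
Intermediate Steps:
q(a) = -6 + a² - 7*a
K(Y, N) = 1 (K(Y, N) = (⅙)*6 = 1)
P = 39 (P = (-6 + (-4)² - 7*(-4)) + 1 = (-6 + 16 + 28) + 1 = 38 + 1 = 39)
(156 + P)*(-93) = (156 + 39)*(-93) = 195*(-93) = -18135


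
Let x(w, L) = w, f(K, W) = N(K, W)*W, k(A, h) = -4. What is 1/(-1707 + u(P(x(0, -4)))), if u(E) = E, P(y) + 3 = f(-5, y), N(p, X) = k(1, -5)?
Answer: -1/1710 ≈ -0.00058480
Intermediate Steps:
N(p, X) = -4
f(K, W) = -4*W
P(y) = -3 - 4*y
1/(-1707 + u(P(x(0, -4)))) = 1/(-1707 + (-3 - 4*0)) = 1/(-1707 + (-3 + 0)) = 1/(-1707 - 3) = 1/(-1710) = -1/1710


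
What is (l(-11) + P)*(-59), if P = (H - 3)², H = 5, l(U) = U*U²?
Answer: 78293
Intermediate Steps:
l(U) = U³
P = 4 (P = (5 - 3)² = 2² = 4)
(l(-11) + P)*(-59) = ((-11)³ + 4)*(-59) = (-1331 + 4)*(-59) = -1327*(-59) = 78293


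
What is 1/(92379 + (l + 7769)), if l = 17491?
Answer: 1/117639 ≈ 8.5006e-6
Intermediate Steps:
1/(92379 + (l + 7769)) = 1/(92379 + (17491 + 7769)) = 1/(92379 + 25260) = 1/117639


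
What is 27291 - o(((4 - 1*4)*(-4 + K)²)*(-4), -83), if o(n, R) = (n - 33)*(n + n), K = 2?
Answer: 27291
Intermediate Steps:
o(n, R) = 2*n*(-33 + n) (o(n, R) = (-33 + n)*(2*n) = 2*n*(-33 + n))
27291 - o(((4 - 1*4)*(-4 + K)²)*(-4), -83) = 27291 - 2*((4 - 1*4)*(-4 + 2)²)*(-4)*(-33 + ((4 - 1*4)*(-4 + 2)²)*(-4)) = 27291 - 2*((4 - 4)*(-2)²)*(-4)*(-33 + ((4 - 4)*(-2)²)*(-4)) = 27291 - 2*(0*4)*(-4)*(-33 + (0*4)*(-4)) = 27291 - 2*0*(-4)*(-33 + 0*(-4)) = 27291 - 2*0*(-33 + 0) = 27291 - 2*0*(-33) = 27291 - 1*0 = 27291 + 0 = 27291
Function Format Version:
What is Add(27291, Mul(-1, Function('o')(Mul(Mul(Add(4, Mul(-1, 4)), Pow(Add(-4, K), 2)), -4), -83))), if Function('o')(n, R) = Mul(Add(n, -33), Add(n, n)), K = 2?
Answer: 27291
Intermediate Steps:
Function('o')(n, R) = Mul(2, n, Add(-33, n)) (Function('o')(n, R) = Mul(Add(-33, n), Mul(2, n)) = Mul(2, n, Add(-33, n)))
Add(27291, Mul(-1, Function('o')(Mul(Mul(Add(4, Mul(-1, 4)), Pow(Add(-4, K), 2)), -4), -83))) = Add(27291, Mul(-1, Mul(2, Mul(Mul(Add(4, Mul(-1, 4)), Pow(Add(-4, 2), 2)), -4), Add(-33, Mul(Mul(Add(4, Mul(-1, 4)), Pow(Add(-4, 2), 2)), -4))))) = Add(27291, Mul(-1, Mul(2, Mul(Mul(Add(4, -4), Pow(-2, 2)), -4), Add(-33, Mul(Mul(Add(4, -4), Pow(-2, 2)), -4))))) = Add(27291, Mul(-1, Mul(2, Mul(Mul(0, 4), -4), Add(-33, Mul(Mul(0, 4), -4))))) = Add(27291, Mul(-1, Mul(2, Mul(0, -4), Add(-33, Mul(0, -4))))) = Add(27291, Mul(-1, Mul(2, 0, Add(-33, 0)))) = Add(27291, Mul(-1, Mul(2, 0, -33))) = Add(27291, Mul(-1, 0)) = Add(27291, 0) = 27291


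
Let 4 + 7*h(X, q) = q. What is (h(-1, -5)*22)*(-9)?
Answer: 1782/7 ≈ 254.57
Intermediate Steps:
h(X, q) = -4/7 + q/7
(h(-1, -5)*22)*(-9) = ((-4/7 + (⅐)*(-5))*22)*(-9) = ((-4/7 - 5/7)*22)*(-9) = -9/7*22*(-9) = -198/7*(-9) = 1782/7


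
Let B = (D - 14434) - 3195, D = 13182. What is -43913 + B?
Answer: -48360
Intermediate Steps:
B = -4447 (B = (13182 - 14434) - 3195 = -1252 - 3195 = -4447)
-43913 + B = -43913 - 4447 = -48360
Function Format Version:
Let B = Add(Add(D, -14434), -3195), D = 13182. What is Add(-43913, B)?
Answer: -48360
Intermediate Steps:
B = -4447 (B = Add(Add(13182, -14434), -3195) = Add(-1252, -3195) = -4447)
Add(-43913, B) = Add(-43913, -4447) = -48360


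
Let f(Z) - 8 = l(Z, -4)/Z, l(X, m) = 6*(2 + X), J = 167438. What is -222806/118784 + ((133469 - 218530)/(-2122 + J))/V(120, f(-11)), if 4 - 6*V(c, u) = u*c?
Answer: -19542298555651/10429646252032 ≈ -1.8737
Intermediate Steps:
l(X, m) = 12 + 6*X
f(Z) = 8 + (12 + 6*Z)/Z
V(c, u) = 2/3 - c*u/6 (V(c, u) = 2/3 - u*c/6 = 2/3 - c*u/6)
-222806/118784 + ((133469 - 218530)/(-2122 + J))/V(120, f(-11)) = -222806/118784 + ((133469 - 218530)/(-2122 + 167438))/(2/3 - 1/6*120*(14 + 12/(-11))) = -222806*1/118784 + (-85061/165316)/(2/3 - 1/6*120*(14 + 12*(-1/11))) = -111403/59392 + (-85061*1/165316)/(2/3 - 1/6*120*(14 - 12/11)) = -111403/59392 - 85061/(165316*(2/3 - 1/6*120*142/11)) = -111403/59392 - 85061/(165316*(2/3 - 2840/11)) = -111403/59392 - 85061/(165316*(-8498/33)) = -111403/59392 - 85061/165316*(-33/8498) = -111403/59392 + 2807013/1404855368 = -19542298555651/10429646252032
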